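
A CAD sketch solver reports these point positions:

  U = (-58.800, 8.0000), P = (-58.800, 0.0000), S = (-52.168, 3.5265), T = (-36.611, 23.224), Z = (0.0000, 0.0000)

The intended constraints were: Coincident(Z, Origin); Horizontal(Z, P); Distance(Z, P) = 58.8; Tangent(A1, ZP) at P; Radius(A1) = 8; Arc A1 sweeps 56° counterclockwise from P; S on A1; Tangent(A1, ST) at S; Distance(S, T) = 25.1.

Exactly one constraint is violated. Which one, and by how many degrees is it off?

Tangent(A1, ST) at S — off by 4.30°.

Z = (0.00, 0.00) ✓; Z.y = 0.00, P.y = 0.00 ✓; |ZP| = 58.80 ✓; ∠(UP, PZ) = 90.00° ✓; |UP| = 8.000 ✓; bearing(U→S) − bearing(U→P) = 56.00° ✓; |US| = 8.000 ✓; ∠(US, ST) = 94.30° ✗; |ST| = 25.10 ✓.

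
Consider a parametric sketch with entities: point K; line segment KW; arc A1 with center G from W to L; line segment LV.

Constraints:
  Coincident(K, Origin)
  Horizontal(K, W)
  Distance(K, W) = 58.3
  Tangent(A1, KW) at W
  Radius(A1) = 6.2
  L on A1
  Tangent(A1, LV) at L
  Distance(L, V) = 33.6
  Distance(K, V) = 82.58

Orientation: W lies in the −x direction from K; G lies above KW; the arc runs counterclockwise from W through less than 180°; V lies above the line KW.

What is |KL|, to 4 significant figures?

54.34

K is at the origin; K and W share the same y with |KW| = 58.3 and W on the −x side, so W = (-58.30, 0.000). The tangent condition forces GW to be normal to KW, so G = W + (0, 6.2) = (-58.30, 6.200). Since GL ⟂ LV (tangency), |GV| = √(6.2² + 33.6²) = 34.17 regardless of where L sits on A1. So V lies on both circle(K, 82.58) and circle(G, 34.17); the above-KW intersection is V = (-74.07, 36.51). L is the foot of the tangent from V: L = (-53.41, 10.01).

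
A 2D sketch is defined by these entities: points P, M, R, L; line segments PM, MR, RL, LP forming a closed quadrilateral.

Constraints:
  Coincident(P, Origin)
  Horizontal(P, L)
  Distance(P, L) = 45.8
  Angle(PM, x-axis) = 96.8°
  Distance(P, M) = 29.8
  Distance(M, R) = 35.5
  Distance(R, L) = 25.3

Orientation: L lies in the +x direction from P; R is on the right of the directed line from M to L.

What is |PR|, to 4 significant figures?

21.10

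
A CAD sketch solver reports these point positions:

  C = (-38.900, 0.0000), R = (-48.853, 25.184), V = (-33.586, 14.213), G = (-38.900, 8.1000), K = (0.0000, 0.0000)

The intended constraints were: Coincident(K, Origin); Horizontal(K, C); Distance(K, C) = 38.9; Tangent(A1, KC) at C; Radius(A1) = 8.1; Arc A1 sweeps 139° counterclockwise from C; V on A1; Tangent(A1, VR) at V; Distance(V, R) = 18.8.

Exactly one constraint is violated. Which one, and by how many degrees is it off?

Tangent(A1, VR) at V — off by 5.30°.

K = (0.00, 0.00) ✓; K.y = 0.00, C.y = 0.00 ✓; |KC| = 38.90 ✓; ∠(GC, CK) = 90.00° ✓; |GC| = 8.100 ✓; bearing(G→V) − bearing(G→C) = 139.0° ✓; |GV| = 8.100 ✓; ∠(GV, VR) = 84.70° ✗; |VR| = 18.80 ✓.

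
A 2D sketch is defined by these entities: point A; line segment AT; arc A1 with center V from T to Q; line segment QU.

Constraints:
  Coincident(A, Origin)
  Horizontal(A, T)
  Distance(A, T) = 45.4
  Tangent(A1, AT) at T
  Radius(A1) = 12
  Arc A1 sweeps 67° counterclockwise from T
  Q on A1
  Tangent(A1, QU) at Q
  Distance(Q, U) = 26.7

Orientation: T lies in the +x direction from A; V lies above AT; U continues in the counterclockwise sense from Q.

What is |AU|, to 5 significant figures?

74.092

A is at the origin; A and T share the same y with |AT| = 45.4 and T on the +x side, so T = (45.400, 0.0000). A1 meets AT tangentially, so VT is at right angles to AT, so V = T + (0, 12) = (45.400, 12.000). On A1, T sits at bearing -90° from V; a 67° counterclockwise sweep puts Q at bearing -23°, so Q = V + 12.0·(cos -23°, sin -23°) = (56.446, 7.3112). The tangent condition forces VQ to be normal to QU, so QU runs along (−sin -23°, cos -23°); with |QU| = 26.7, U = (66.879, 31.889). Then |AU| = |U − A| = 74.092.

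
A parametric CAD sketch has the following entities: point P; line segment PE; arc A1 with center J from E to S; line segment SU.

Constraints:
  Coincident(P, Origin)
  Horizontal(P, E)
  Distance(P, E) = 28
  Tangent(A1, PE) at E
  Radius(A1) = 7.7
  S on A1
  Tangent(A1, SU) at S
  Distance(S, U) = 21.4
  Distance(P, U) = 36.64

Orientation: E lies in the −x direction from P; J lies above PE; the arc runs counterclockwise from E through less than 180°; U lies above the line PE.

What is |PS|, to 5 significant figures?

21.903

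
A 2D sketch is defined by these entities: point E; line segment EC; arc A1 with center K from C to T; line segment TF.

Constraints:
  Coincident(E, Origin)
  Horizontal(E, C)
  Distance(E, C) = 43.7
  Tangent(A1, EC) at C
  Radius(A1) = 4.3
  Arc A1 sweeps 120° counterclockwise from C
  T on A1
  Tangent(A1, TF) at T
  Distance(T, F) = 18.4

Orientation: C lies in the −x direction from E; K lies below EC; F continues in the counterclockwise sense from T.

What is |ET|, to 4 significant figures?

47.86

E is at the origin; E and C share the same y with |EC| = 43.7 and C on the −x side, so C = (-43.70, 0.000). The tangent condition forces KC to be normal to EC, so K = C + (0, -4.3) = (-43.70, -4.300). On A1, C sits at bearing 90° from K; a 120° counterclockwise sweep puts T at bearing 210°, so T = K + 4.3·(cos 210°, sin 210°) = (-47.42, -6.450). Then |ET| = |T − E| = 47.86.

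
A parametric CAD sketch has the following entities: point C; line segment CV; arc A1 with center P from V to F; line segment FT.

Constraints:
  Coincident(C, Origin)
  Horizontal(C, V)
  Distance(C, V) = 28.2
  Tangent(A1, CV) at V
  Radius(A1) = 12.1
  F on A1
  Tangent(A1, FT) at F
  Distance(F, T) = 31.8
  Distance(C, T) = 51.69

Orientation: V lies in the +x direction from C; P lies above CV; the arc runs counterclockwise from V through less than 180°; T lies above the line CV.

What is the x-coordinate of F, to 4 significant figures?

38.87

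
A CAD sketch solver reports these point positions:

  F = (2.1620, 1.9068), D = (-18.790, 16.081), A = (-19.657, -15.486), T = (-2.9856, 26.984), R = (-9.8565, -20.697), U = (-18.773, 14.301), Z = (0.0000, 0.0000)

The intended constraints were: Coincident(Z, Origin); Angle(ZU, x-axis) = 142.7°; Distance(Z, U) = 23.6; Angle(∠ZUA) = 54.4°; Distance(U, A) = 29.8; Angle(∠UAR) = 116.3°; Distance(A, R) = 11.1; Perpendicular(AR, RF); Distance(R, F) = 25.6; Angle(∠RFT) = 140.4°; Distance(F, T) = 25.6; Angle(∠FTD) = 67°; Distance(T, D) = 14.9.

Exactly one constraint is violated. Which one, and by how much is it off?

Distance(T, D) = 14.9 — off by 4.30.

Z = (0.00, 0.00) ✓; ZU at 142.7° ✓; |ZU| = 23.60 ✓; ∠ZUA = 54.40° ✓; |UA| = 29.80 ✓; ∠UAR = 116.3° ✓; |AR| = 11.10 ✓; ∠(AR, RF) = 90.00° ✓; |RF| = 25.60 ✓; ∠RFT = 140.4° ✓; |FT| = 25.60 ✓; ∠FTD = 67.00° ✓; |TD| = 19.20 ✗.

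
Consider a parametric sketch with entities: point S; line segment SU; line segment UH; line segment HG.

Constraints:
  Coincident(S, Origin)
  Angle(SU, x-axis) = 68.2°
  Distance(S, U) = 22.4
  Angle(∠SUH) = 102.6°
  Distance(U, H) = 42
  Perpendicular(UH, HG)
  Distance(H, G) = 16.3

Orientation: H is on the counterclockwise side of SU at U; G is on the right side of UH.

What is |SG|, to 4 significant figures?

60.45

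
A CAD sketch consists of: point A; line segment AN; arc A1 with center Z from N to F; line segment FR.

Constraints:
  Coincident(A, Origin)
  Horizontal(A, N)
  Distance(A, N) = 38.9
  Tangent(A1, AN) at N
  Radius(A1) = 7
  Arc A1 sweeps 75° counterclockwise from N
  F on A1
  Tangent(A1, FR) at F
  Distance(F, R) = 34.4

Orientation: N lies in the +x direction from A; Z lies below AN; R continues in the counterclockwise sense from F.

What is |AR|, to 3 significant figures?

44.9

A is at the origin; A and N share the same y with |AN| = 38.9 and N on the +x side, so N = (38.9, 0.00). Tangency of A1 to AN means the radius ZN is perpendicular to AN, so Z = N + (0, -7) = (38.9, -7.00). On A1, N sits at bearing 90° from Z; a 75° counterclockwise sweep puts F at bearing 165°, so F = Z + 7.0·(cos 165°, sin 165°) = (32.1, -5.19). The tangent condition forces ZF to be normal to FR, so FR runs along (−sin 165°, cos 165°); with |FR| = 34.4, R = (23.2, -38.4). Then |AR| = |R − A| = 44.9.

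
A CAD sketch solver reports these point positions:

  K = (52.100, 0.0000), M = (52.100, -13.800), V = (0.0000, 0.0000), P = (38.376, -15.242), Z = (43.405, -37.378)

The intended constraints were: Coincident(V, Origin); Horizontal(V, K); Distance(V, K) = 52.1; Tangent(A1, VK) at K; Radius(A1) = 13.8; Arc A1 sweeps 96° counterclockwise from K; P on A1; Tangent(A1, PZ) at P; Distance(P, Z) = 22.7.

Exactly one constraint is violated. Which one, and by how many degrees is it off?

Tangent(A1, PZ) at P — off by 6.80°.

V = (0.00, 0.00) ✓; V.y = 0.00, K.y = 0.00 ✓; |VK| = 52.10 ✓; ∠(MK, KV) = 90.00° ✓; |MK| = 13.80 ✓; bearing(M→P) − bearing(M→K) = 96.00° ✓; |MP| = 13.80 ✓; ∠(MP, PZ) = 83.20° ✗; |PZ| = 22.70 ✓.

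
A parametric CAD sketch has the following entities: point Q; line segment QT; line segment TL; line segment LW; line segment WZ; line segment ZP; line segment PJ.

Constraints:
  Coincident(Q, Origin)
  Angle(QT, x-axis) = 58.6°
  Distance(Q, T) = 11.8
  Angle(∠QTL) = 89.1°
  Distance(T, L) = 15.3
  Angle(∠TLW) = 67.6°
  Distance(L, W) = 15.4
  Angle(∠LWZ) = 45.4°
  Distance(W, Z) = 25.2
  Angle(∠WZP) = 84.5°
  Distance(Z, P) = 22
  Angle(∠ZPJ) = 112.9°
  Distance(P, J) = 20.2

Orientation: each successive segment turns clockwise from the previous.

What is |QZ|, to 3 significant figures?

20.8

∠TLW = 67.6° gives LW at -145° from the x-axis; with |LW| = 15.4, W = (6.51, -7.00). ∠LWZ = 45.4° gives WZ at 80.7° from the x-axis; with |WZ| = 25.2, Z = (10.6, 17.9). Then |QZ| = |Z − Q| = 20.8.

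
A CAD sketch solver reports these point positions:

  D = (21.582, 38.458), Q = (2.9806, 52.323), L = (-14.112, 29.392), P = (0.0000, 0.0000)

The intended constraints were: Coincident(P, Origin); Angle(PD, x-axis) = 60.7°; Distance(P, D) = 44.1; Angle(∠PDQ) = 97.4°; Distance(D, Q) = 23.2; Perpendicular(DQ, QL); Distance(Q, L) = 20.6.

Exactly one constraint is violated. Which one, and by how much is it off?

Distance(Q, L) = 20.6 — off by 8.00.

P = (0.00, 0.00) ✓; PD at 60.70° ✓; |PD| = 44.10 ✓; ∠PDQ = 97.40° ✓; |DQ| = 23.20 ✓; ∠(DQ, QL) = 90.00° ✓; |QL| = 28.60 ✗.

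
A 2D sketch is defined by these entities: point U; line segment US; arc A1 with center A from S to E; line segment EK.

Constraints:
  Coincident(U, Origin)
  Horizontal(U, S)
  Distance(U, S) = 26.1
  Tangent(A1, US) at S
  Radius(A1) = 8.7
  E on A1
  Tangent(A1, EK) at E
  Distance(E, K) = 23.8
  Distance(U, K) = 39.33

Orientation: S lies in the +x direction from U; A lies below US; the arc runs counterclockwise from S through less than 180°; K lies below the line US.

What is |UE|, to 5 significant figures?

20.073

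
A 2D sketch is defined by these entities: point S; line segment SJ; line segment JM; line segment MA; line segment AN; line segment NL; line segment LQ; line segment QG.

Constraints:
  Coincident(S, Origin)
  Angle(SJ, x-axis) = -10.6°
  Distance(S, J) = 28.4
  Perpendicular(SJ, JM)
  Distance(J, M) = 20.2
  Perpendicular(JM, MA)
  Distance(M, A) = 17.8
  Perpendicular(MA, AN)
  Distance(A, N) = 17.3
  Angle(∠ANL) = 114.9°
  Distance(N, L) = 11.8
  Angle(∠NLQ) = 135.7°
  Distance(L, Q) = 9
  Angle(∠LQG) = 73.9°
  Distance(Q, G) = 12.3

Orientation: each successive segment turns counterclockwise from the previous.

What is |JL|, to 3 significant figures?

7.39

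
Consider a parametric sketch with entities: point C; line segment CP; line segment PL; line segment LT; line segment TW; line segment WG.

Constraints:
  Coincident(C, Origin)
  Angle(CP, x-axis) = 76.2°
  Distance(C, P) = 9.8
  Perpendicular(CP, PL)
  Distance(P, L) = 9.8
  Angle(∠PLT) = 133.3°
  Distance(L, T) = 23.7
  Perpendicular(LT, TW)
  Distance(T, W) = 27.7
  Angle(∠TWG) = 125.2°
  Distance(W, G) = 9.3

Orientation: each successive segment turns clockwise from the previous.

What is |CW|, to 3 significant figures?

27.1

∠PLT = 133.3° gives LT at -60.5° from the x-axis; with |LT| = 23.7, T = (23.5, -13.4). LT is perpendicular to TW, so TW runs at -150°; with |TW| = 27.7, W = (-0.584, -27.1). Then |CW| = |W − C| = 27.1.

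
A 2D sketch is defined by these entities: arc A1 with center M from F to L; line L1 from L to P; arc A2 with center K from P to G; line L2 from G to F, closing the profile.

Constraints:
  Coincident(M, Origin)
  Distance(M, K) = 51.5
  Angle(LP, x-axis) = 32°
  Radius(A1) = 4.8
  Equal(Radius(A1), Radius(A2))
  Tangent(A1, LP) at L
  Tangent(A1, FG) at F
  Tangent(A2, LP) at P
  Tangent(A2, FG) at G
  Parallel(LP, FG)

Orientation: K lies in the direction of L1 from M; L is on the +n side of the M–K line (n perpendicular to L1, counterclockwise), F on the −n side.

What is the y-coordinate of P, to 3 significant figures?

31.4

Tangency of A1 to both parallel lines with radius 4.8 puts L and F at M ± 4.8·n: L = (-2.54, 4.07), F = (2.54, -4.07). Equal radii place P and G the same way about K: P = K + 4.8·n = (41.1, 31.4), G = K − 4.8·n = (46.2, 23.2). So P.y = 31.4.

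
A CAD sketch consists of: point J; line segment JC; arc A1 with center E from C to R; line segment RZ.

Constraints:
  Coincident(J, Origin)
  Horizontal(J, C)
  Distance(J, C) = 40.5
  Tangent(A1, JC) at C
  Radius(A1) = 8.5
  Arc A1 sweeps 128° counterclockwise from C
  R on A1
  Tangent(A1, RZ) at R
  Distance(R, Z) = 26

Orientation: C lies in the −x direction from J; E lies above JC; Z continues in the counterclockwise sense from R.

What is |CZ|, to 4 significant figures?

35.46

On A1, C sits at bearing -90° from E; a 128° counterclockwise sweep puts R at bearing 38°, so R = E + 8.5·(cos 38°, sin 38°) = (-33.80, 13.73). A1 meets RZ tangentially, so ER is at right angles to RZ, so RZ runs along (−sin 38°, cos 38°); with |RZ| = 26.0, Z = (-49.81, 34.22). Then |CZ| = |Z − C| = 35.46.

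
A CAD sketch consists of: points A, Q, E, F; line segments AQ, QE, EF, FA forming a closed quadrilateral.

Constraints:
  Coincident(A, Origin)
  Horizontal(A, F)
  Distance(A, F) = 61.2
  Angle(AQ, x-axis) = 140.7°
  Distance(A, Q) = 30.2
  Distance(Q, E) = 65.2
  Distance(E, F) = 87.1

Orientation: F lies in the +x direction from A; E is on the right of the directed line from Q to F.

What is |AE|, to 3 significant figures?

47.2

Checks: |QE| = 65.20 ✓; |EF| = 87.10 ✓.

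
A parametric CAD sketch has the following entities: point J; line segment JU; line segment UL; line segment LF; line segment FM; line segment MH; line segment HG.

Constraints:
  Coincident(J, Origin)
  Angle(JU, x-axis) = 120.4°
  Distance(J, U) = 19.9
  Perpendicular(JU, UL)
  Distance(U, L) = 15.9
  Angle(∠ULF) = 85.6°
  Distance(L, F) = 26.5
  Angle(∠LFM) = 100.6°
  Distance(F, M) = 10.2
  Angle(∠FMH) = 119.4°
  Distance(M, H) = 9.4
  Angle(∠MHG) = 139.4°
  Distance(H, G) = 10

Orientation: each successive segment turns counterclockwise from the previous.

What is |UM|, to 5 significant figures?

27.775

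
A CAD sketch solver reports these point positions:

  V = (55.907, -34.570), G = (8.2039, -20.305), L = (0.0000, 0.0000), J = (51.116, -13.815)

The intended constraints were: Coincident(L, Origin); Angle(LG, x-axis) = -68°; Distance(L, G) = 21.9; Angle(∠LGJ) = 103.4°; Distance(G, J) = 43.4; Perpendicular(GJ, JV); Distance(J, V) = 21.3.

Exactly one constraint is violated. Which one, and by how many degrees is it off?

Perpendicular(GJ, JV) — off by 4.40°.

L = (0.00, 0.00) ✓; LG at -68.00° ✓; |LG| = 21.90 ✓; ∠LGJ = 103.4° ✓; |GJ| = 43.40 ✓; ∠(GJ, JV) = 85.60° ✗; |JV| = 21.30 ✓.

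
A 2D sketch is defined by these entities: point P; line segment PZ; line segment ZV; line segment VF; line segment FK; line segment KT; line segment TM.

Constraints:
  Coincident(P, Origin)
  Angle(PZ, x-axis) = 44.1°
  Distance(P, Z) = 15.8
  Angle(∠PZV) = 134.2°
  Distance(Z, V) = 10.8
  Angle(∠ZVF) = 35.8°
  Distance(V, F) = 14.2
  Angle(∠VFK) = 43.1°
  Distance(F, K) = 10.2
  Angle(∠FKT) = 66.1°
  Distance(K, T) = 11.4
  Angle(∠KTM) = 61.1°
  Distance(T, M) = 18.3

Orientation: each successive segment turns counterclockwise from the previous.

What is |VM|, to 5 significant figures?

21.054

∠FKT = 66.1° gives KT at 124.90° from the x-axis; with |KT| = 11.4, T = (6.5289, 21.589). ∠KTM = 61.1° gives TM at -116.20° from the x-axis; with |TM| = 18.3, M = (-1.5507, 5.1690). Then |VM| = |M − V| = 21.054.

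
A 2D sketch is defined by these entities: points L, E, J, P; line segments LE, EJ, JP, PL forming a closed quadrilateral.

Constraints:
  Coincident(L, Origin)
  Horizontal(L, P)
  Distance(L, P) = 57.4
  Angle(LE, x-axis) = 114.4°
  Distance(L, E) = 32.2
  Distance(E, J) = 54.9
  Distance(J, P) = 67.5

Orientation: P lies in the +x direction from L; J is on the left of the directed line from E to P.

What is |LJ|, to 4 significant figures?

69.25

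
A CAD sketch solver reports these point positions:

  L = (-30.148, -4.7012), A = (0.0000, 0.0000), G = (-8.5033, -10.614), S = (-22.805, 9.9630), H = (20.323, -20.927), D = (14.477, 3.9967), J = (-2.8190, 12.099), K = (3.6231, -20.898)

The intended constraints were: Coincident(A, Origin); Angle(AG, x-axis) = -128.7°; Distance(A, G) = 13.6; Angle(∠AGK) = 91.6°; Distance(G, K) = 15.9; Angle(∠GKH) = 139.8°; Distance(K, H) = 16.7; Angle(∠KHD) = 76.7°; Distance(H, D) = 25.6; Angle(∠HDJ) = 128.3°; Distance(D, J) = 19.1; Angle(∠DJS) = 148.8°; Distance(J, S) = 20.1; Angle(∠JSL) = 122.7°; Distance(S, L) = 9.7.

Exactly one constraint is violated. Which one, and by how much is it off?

Distance(S, L) = 9.7 — off by 6.70.

A = (0.00, 0.00) ✓; AG at -128.7° ✓; |AG| = 13.60 ✓; ∠AGK = 91.60° ✓; |GK| = 15.90 ✓; ∠GKH = 139.8° ✓; |KH| = 16.70 ✓; ∠KHD = 76.70° ✓; |HD| = 25.60 ✓; ∠HDJ = 128.3° ✓; |DJ| = 19.10 ✓; ∠DJS = 148.8° ✓; |JS| = 20.10 ✓; ∠JSL = 122.7° ✓; |SL| = 16.40 ✗.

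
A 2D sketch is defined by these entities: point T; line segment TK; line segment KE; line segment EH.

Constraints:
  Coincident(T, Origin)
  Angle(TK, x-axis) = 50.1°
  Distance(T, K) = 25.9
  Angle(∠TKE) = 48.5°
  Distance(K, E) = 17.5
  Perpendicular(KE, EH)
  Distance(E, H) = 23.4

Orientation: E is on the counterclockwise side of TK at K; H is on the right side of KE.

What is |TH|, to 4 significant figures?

42.80

∠TKE = 48.5°, so KE runs at 50.1° + (180° − 48.5°) = 181.6° from the x-axis; with |KE| = 17.5, E = K + 17.5·(cos 181.6°, sin 181.6°) = (-0.8796, 19.38). KE is perpendicular to EH; with |EH| = 23.4 on the right of KE, H = E + 23.4·(-0.02792, 0.9996) = (-1.533, 42.77). Then |TH| = |H − T| = 42.80.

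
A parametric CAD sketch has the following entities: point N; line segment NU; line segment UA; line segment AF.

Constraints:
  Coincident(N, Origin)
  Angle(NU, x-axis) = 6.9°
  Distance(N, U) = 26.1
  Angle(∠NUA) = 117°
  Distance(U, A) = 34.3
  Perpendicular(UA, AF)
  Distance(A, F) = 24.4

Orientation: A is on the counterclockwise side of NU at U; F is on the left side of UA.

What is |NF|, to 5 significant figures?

46.163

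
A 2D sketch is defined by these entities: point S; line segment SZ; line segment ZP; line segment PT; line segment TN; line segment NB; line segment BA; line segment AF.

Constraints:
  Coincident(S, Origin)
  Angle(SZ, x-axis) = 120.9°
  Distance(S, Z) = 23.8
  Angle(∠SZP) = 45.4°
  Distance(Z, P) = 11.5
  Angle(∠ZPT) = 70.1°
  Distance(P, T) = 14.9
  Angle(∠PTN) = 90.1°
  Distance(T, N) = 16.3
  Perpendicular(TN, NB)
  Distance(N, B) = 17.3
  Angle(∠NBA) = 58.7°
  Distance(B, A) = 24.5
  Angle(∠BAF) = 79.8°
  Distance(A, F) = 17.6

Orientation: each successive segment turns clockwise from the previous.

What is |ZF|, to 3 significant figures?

20.0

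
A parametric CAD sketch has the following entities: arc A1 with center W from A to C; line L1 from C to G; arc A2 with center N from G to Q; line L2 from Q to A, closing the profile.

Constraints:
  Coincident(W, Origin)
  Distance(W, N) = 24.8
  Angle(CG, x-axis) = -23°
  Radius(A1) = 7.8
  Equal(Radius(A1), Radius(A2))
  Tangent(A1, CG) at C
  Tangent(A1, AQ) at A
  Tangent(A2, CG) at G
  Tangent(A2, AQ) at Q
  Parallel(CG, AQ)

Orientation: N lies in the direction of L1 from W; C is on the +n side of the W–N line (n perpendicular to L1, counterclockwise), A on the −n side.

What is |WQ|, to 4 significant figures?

26.00

The slot axis is L1's direction at -23.0°, so u = (cos -23.0°, sin -23.0°) = (0.9205, -0.3907) and n = (−sin -23.0°, cos -23.0°) = (0.3907, 0.9205). W is at the origin and N lies 24.8 along u from W, so N = 24.8·u = (22.83, -9.690). Tangency of A1 to both parallel lines with radius 7.8 puts C and A at W ± 7.8·n: C = (3.048, 7.180), A = (-3.048, -7.180). Equal radii place G and Q the same way about N: G = N + 7.8·n = (25.88, -2.510), Q = N − 7.8·n = (19.78, -16.87). Then |WQ| = |Q − W| = 26.00.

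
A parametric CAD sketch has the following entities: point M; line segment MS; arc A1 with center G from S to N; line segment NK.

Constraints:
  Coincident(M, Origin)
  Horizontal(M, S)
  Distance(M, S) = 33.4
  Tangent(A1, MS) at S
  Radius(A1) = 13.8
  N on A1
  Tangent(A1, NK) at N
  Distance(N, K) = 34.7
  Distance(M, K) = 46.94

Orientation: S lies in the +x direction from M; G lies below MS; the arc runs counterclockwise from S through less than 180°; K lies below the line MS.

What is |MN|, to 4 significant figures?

22.75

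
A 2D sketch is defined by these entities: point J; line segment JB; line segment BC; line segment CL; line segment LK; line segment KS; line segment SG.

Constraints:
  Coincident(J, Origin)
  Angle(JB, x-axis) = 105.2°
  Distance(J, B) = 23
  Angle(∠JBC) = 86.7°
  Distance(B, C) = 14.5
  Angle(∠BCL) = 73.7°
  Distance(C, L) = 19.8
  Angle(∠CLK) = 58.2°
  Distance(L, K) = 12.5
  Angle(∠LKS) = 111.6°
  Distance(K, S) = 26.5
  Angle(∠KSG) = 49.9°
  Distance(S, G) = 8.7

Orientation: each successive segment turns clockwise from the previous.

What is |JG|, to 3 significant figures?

32.4

J is at the origin; JB runs at 105.2° with length 23.0, so B = (-6.03, 22.2). ∠JBC = 86.7° gives BC at 11.9° from the x-axis; with |BC| = 14.5, C = (8.16, 25.2). ∠BCL = 73.7° gives CL at -94.4° from the x-axis; with |CL| = 19.8, L = (6.64, 5.44). ∠CLK = 58.2° gives LK at 144° from the x-axis; with |LK| = 12.5, K = (-3.45, 12.8). ∠LKS = 111.6° gives KS at 75.4° from the x-axis; with |KS| = 26.5, S = (3.23, 38.5). ∠KSG = 49.9° gives SG at -54.7° from the x-axis; with |SG| = 8.7, G = (8.26, 31.4). Then |JG| = |G − J| = 32.4.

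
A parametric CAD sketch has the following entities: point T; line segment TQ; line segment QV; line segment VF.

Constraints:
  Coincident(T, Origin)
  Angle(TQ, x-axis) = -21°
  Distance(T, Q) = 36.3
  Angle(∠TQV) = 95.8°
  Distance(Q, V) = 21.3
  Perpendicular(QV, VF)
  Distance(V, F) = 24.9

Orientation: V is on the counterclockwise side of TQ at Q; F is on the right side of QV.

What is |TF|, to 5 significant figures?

65.925

∠TQV = 95.8°, so QV runs at -21.0° + (180° − 95.8°) = 63.200° from the x-axis; with |QV| = 21.3, V = Q + 21.3·(cos 63.200°, sin 63.200°) = (43.493, 6.0033). QV is perpendicular to VF; with |VF| = 24.9 on the right of QV, F = V + 24.9·(0.89259, -0.45088) = (65.718, -5.2235). Then |TF| = |F − T| = 65.925.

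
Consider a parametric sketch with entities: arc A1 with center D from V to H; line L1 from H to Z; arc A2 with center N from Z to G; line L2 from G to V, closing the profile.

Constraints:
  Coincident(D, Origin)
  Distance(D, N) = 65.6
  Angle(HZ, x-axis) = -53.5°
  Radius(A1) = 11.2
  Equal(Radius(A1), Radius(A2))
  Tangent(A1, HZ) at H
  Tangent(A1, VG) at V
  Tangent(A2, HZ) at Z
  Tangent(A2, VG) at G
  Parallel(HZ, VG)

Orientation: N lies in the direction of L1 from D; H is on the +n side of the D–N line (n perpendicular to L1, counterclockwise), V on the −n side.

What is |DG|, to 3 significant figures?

66.5

Tangency of A1 to both parallel lines with radius 11.2 puts H and V at D ± 11.2·n: H = (9.00, 6.66), V = (-9.00, -6.66). Equal radii place Z and G the same way about N: Z = N + 11.2·n = (48.0, -46.1), G = N − 11.2·n = (30.0, -59.4). Then |DG| = |G − D| = 66.5.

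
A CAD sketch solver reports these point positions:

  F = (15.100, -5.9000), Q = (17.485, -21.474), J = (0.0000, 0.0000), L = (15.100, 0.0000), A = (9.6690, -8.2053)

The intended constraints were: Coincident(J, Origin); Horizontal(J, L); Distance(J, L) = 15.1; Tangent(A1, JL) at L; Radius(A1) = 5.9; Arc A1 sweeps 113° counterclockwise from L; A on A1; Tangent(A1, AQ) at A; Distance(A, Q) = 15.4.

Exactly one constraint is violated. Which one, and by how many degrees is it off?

Tangent(A1, AQ) at A — off by 7.50°.

J = (0.00, 0.00) ✓; J.y = 0.00, L.y = 0.00 ✓; |JL| = 15.10 ✓; ∠(FL, LJ) = 90.00° ✓; |FL| = 5.900 ✓; bearing(F→A) − bearing(F→L) = 113.0° ✓; |FA| = 5.900 ✓; ∠(FA, AQ) = 82.50° ✗; |AQ| = 15.40 ✓.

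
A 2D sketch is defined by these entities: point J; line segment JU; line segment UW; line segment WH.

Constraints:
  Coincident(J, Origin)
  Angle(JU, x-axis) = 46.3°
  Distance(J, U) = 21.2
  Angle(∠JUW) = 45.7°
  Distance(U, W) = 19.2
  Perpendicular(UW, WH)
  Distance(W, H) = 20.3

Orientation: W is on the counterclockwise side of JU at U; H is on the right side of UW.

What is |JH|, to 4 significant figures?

35.74

∠JUW = 45.7°, so UW runs at 46.3° + (180° − 45.7°) = 180.6° from the x-axis; with |UW| = 19.2, W = U + 19.2·(cos 180.6°, sin 180.6°) = (-4.552, 15.13). The perpendicularity gives WH at right angles to UW; with |WH| = 20.3 on the right of UW, H = W + 20.3·(-0.01047, 0.9999) = (-4.765, 35.42). Then |JH| = |H − J| = 35.74.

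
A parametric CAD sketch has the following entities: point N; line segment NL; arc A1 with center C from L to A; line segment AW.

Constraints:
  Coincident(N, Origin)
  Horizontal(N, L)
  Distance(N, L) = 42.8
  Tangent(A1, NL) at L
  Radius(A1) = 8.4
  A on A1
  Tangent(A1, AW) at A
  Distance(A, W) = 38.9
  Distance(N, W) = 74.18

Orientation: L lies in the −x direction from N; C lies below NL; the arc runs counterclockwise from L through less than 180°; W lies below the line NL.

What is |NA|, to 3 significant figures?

51.4

N is at the origin; NL is horizontal with |NL| = 42.8 and L on the −x side, so L = (-42.8, 0.00). Since A1 is tangent to NL there, CL ⟂ NL, so C = L + (0, -8.4) = (-42.8, -8.40). Since CA ⟂ AW (tangency), |CW| = √(8.4² + 38.9²) = 39.8 regardless of where A sits on A1. So W lies on both circle(N, 74.18) and circle(C, 39.8); the below-NL intersection is W = (-59.2, -44.6). A is the foot of the tangent from W: A = (-51.0, -6.62).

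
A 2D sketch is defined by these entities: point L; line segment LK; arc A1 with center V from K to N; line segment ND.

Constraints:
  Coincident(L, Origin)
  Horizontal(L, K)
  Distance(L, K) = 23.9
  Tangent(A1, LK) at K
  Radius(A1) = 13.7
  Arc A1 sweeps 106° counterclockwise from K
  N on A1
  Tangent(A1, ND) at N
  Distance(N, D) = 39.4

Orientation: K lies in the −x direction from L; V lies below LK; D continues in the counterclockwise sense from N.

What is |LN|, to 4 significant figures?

40.98

L is at the origin; L and K share the same y with |LK| = 23.9 and K on the −x side, so K = (-23.90, 0.000). Tangency of A1 to LK means the radius VK is perpendicular to LK, so V = K + (0, -13.7) = (-23.90, -13.70). On A1, K sits at bearing 90° from V; a 106° counterclockwise sweep puts N at bearing 196°, so N = V + 13.7·(cos 196°, sin 196°) = (-37.07, -17.48). Then |LN| = |N − L| = 40.98.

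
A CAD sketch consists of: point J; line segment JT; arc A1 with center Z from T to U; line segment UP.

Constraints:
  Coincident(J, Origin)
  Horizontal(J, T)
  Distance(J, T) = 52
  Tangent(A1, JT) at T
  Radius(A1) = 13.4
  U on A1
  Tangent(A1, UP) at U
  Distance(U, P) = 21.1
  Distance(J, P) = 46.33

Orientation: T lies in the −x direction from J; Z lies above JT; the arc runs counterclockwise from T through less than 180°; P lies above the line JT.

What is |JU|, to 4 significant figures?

40.31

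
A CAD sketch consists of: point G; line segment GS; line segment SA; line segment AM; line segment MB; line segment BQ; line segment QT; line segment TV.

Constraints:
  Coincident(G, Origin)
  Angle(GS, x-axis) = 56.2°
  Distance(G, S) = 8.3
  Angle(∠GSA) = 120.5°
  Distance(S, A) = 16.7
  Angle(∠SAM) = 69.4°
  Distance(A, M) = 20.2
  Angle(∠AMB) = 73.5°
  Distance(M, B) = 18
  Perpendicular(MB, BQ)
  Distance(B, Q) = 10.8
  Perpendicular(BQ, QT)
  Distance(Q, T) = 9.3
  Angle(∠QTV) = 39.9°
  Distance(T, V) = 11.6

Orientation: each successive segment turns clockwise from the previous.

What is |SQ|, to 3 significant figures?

1.84

G is at the origin; GS runs at 56.2° with length 8.3, so S = (4.62, 6.90). ∠GSA = 120.5° gives SA at -3.30° from the x-axis; with |SA| = 16.7, A = (21.3, 5.94). ∠SAM = 69.4° gives AM at -114° from the x-axis; with |AM| = 20.2, M = (13.1, -12.5). ∠AMB = 73.5° gives MB at 140° from the x-axis; with |MB| = 18.0, B = (-0.602, -0.866). MB is perpendicular to BQ, so BQ runs at 49.6°; with |BQ| = 10.8, Q = (6.40, 7.36). Then |SQ| = |Q − S| = 1.84.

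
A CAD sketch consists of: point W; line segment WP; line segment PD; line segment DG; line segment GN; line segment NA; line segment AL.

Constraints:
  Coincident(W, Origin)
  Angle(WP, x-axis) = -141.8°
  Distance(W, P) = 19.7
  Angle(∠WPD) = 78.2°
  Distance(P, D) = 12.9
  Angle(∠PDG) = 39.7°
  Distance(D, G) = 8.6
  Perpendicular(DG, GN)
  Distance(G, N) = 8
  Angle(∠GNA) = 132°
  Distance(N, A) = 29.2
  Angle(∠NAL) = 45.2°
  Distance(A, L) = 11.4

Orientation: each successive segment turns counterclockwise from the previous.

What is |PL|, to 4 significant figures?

23.82

W is at the origin; WP runs at -141.8° with length 19.7, so P = (-15.48, -12.18). ∠WPD = 78.2° gives PD at -40.00° from the x-axis; with |PD| = 12.9, D = (-5.599, -20.47). ∠PDG = 39.7° gives DG at 100.3° from the x-axis; with |DG| = 8.6, G = (-7.137, -12.01). The perpendicularity gives GN at right angles to DG, so GN runs at -169.7°; with |GN| = 8.0, N = (-15.01, -13.44). ∠GNA = 132.0° gives NA at -121.7° from the x-axis; with |NA| = 29.2, A = (-30.35, -38.29). ∠NAL = 45.2° gives AL at 13.10° from the x-axis; with |AL| = 11.4, L = (-19.25, -35.70). Then |PL| = |L − P| = 23.82.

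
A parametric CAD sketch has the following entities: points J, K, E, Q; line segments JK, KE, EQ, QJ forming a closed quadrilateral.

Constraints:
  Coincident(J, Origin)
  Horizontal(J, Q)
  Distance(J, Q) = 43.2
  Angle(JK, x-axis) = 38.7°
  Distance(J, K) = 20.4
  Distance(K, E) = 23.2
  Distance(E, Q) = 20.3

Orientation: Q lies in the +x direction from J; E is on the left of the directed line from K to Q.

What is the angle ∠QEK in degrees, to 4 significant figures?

87.35°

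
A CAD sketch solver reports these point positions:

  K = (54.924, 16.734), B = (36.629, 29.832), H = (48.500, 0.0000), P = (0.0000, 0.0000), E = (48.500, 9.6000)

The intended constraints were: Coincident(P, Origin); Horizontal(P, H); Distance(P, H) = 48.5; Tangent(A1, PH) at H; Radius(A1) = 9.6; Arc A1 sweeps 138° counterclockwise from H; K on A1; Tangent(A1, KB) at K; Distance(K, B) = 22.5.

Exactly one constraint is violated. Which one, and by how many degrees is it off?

Tangent(A1, KB) at K — off by 6.40°.

P = (0.00, 0.00) ✓; P.y = 0.00, H.y = 0.00 ✓; |PH| = 48.50 ✓; ∠(EH, HP) = 90.00° ✓; |EH| = 9.600 ✓; bearing(E→K) − bearing(E→H) = 138.0° ✓; |EK| = 9.600 ✓; ∠(EK, KB) = 83.60° ✗; |KB| = 22.50 ✓.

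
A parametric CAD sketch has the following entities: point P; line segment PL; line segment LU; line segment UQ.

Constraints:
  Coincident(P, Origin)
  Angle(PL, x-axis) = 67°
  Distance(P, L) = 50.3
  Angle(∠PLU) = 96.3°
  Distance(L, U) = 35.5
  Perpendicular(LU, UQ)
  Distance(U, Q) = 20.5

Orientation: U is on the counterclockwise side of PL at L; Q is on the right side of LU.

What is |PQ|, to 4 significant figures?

81.56

P is at the origin; PL runs at 67.0° with length 50.3, so L = 50.3·(cos 67.0°, sin 67.0°) = (19.65, 46.30). ∠PLU = 96.3°, so LU runs at 67.0° + (180° − 96.3°) = 150.7° from the x-axis; with |LU| = 35.5, U = L + 35.5·(cos 150.7°, sin 150.7°) = (-11.30, 63.67). LU is perpendicular to UQ; with |UQ| = 20.5 on the right of LU, Q = U + 20.5·(0.4894, 0.8721) = (-1.272, 81.55). Then |PQ| = |Q − P| = 81.56.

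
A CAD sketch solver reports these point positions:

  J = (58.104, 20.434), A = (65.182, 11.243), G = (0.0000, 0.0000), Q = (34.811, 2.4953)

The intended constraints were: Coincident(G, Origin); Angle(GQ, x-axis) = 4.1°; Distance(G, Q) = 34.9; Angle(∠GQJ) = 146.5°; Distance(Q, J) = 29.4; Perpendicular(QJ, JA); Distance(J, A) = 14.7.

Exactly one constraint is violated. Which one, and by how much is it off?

Distance(J, A) = 14.7 — off by 3.10.

G = (0.00, 0.00) ✓; GQ at 4.100° ✓; |GQ| = 34.90 ✓; ∠GQJ = 146.5° ✓; |QJ| = 29.40 ✓; ∠(QJ, JA) = 90.00° ✓; |JA| = 11.60 ✗.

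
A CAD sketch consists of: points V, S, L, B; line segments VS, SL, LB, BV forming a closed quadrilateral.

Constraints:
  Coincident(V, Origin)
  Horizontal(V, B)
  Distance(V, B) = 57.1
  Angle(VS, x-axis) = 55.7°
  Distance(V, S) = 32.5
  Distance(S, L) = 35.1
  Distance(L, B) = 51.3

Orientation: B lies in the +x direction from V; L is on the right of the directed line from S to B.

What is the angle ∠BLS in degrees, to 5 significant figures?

62.935°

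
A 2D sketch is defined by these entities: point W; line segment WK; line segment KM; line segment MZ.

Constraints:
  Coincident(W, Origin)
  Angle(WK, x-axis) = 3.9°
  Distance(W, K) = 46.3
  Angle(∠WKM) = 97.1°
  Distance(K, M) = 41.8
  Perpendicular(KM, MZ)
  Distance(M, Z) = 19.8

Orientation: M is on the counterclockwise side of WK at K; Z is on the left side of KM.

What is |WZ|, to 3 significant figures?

54.2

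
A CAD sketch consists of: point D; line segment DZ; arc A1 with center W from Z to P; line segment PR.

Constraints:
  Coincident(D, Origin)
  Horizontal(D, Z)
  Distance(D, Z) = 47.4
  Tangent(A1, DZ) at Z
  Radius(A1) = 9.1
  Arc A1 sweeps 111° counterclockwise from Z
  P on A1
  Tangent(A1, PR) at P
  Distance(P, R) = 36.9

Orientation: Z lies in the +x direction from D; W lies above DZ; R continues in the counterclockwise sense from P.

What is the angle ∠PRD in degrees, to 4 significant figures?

63.35°

On A1, Z sits at bearing -90° from W; a 111° counterclockwise sweep puts P at bearing 21°, so P = W + 9.1·(cos 21°, sin 21°) = (55.90, 12.36). A1 meets PR tangentially, so WP is at right angles to PR, so PR runs along (−sin 21°, cos 21°); with |PR| = 36.9, R = (42.67, 46.81). Then cos ∠PRD = RP·RD / (|RP||RD|), giving 63.35°.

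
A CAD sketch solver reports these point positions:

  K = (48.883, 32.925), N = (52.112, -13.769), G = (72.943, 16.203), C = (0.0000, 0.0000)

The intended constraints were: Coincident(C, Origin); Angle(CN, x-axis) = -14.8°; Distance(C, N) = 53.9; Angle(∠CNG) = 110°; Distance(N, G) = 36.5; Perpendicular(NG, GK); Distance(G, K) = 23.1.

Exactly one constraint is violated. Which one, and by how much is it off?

Distance(G, K) = 23.1 — off by 6.20.

C = (0.00, 0.00) ✓; CN at -14.80° ✓; |CN| = 53.90 ✓; ∠CNG = 110.0° ✓; |NG| = 36.50 ✓; ∠(NG, GK) = 90.00° ✓; |GK| = 29.30 ✗.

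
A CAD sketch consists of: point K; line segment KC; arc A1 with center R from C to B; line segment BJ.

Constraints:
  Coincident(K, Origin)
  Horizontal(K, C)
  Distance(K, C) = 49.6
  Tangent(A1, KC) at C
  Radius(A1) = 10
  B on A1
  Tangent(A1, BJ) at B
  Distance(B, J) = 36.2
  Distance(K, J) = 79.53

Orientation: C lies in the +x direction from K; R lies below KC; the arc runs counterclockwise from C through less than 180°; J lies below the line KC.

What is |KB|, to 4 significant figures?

45.40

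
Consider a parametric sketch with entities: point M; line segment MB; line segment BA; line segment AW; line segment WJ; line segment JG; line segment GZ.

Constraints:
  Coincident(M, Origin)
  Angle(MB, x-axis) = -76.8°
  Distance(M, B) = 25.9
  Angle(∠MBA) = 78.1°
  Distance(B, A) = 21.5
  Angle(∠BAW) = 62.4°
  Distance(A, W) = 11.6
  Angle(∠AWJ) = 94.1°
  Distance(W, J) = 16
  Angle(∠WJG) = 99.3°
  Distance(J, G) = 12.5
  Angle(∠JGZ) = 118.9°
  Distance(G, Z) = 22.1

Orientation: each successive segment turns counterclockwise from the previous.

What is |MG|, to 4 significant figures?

33.57

∠AWJ = 94.1° gives WJ at -131.4° from the x-axis; with |WJ| = 16.0, J = (5.576, -21.07). ∠WJG = 99.3° gives JG at -50.70° from the x-axis; with |JG| = 12.5, G = (13.49, -30.74). Then |MG| = |G − M| = 33.57.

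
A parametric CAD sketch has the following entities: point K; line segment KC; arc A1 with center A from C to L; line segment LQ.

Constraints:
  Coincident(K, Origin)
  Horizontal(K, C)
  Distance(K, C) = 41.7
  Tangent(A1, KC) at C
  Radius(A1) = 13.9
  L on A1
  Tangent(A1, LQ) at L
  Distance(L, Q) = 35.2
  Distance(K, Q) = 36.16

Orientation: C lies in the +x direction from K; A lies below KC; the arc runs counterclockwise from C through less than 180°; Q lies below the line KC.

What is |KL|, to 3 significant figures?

30.9

K is at the origin; KC is horizontal with |KC| = 41.7 and C on the +x side, so C = (41.7, 0.00). The tangent condition forces AC to be normal to KC, so A = C + (0, -13.9) = (41.7, -13.9). Since AL ⟂ LQ (tangency), |AQ| = √(13.9² + 35.2²) = 37.8 regardless of where L sits on A1. So Q lies on both circle(K, 36.16) and circle(A, 37.8); the below-KC intersection is Q = (10.1, -34.7). L is the foot of the tangent from Q: L = (30.3, -5.91).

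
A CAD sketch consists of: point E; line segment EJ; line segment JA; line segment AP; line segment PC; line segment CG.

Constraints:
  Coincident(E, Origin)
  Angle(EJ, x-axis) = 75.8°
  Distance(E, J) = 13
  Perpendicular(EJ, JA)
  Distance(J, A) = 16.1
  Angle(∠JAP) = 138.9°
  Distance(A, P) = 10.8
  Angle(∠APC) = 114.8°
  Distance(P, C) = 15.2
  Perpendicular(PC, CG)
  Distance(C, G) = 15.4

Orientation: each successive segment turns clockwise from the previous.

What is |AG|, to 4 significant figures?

20.51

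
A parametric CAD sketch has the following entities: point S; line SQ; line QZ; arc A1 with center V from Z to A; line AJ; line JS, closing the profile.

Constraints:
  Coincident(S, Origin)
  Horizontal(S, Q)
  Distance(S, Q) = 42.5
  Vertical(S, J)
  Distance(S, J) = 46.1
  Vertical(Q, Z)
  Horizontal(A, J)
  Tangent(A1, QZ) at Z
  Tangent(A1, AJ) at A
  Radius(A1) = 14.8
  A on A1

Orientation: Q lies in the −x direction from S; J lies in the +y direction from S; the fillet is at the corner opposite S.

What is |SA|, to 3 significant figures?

53.8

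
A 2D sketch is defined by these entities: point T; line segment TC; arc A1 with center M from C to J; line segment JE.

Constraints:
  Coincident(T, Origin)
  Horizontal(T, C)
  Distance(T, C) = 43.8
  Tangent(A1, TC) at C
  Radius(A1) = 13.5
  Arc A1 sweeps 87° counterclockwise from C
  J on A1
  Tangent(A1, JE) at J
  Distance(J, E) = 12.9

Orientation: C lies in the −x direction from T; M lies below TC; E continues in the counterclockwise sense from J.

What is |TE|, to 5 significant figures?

63.389

T is at the origin; TC is horizontal with |TC| = 43.8 and C on the −x side, so C = (-43.800, 0.0000). Tangency of A1 to TC means the radius MC is perpendicular to TC, so M = C + (0, -13.5) = (-43.800, -13.500). On A1, C sits at bearing 90° from M; an 87° counterclockwise sweep puts J at bearing 177°, so J = M + 13.5·(cos 177°, sin 177°) = (-57.281, -12.793). A1 meets JE tangentially, so MJ is at right angles to JE, so JE runs along (−sin 177°, cos 177°); with |JE| = 12.9, E = (-57.957, -25.676). Then |TE| = |E − T| = 63.389.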